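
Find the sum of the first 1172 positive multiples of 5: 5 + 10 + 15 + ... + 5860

Factor out 5: = 5(1 + 2 + ... + 1172) = 5 × n(n+1)/2
= 5 × 1172×1173/2
= 5 × 687378
= 3436890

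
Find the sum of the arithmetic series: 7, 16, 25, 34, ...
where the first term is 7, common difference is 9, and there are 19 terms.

Sₙ = n/2 × (first + last)
Last term = a + (n-1)d = 7 + (19-1)×9 = 169
S_19 = 19/2 × (7 + 169)
S_19 = 19/2 × 176 = 1672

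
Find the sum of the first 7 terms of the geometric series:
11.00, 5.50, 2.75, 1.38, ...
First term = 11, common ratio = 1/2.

Sₙ = a(1 - rⁿ) / (1 - r)
S_7 = 11(1 - (1/2)^7) / (1 - (1/2))
S_7 = 11(1 - (1/128)) / (1/2)
S_7 = 1397/64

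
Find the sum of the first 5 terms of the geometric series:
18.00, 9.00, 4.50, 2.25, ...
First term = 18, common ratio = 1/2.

Sₙ = a(1 - rⁿ) / (1 - r)
S_5 = 18(1 - (1/2)^5) / (1 - (1/2))
S_5 = 18(1 - (1/32)) / (1/2)
S_5 = 279/8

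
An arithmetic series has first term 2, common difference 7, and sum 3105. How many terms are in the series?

Using S = n/2 × [2a + (n-1)d]
3105 = n/2 × [2(2) + (n-1)(7)]
3105 = n/2 × [4 + 7n - 7]
6210 = n × [-3 + 7n]
7n² + (-3)n - 6210 = 0
Discriminant: Δ = (-3)² - 4(7)(-6210) = 9 + 173880 = 173889
√Δ = 417
n = [-(-3) + √Δ] / (2·7) = (3 + 417) / 14 = 420 / 14 = 30
(The negative root is discarded since n must be a positive integer.)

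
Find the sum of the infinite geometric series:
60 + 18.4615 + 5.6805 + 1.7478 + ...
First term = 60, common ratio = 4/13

For |r| < 1, S = a / (1 - r)
S = 60 / (1 - (4/13))
S = 60 / (9/13)
S = 260/3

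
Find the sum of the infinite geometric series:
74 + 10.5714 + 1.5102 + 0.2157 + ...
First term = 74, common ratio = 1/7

For |r| < 1, S = a / (1 - r)
S = 74 / (1 - (1/7))
S = 74 / (6/7)
S = 259/3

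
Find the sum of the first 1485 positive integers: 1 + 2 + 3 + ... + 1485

Formula: ∑k = n(n+1)/2
= 1485×1486/2
= 2206710/2
= 1103355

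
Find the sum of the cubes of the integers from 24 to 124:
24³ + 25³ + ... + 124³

Use ∑_{k=1}^{n} k³ = [n(n+1)/2]², then subtract the first 23 terms.
∑_{k=1}^{124} k³ = [124×125/2]² = 7750² = 60062500
∑_{k=1}^{23} k³ = [23×24/2]² = 276² = 76176
∑_{k=24}^{124} k³ = 60062500 - 76176 = 59986324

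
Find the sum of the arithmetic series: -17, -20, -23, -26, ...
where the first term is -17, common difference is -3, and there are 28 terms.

Sₙ = n/2 × (first + last)
Last term = a + (n-1)d = -17 + (28-1)×(-3) = -98
S_28 = 28/2 × (-17 + (-98))
S_28 = 28/2 × (-115) = -1610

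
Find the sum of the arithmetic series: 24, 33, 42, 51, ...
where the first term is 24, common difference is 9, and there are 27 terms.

Sₙ = n/2 × (first + last)
Last term = a + (n-1)d = 24 + (27-1)×9 = 258
S_27 = 27/2 × (24 + 258)
S_27 = 27/2 × 282 = 3807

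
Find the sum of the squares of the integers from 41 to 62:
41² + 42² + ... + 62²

Use ∑_{k=1}^{n} k² = n(n+1)(2n+1)/6, then subtract the first 40 terms.
∑_{k=1}^{62} k² = 62×63×125/6 = 81375
∑_{k=1}^{40} k² = 40×41×81/6 = 22140
∑_{k=41}^{62} k² = 81375 - 22140 = 59235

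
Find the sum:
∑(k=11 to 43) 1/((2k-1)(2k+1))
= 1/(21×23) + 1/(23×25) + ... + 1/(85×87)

Partial fractions: 1/((2k-1)(2k+1)) = (1/2)[1/(2k-1) - 1/(2k+1)]
The series telescopes:
= (1/2)[1/21 - 1/87]
= 11/609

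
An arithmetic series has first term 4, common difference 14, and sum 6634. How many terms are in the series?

Using S = n/2 × [2a + (n-1)d]
6634 = n/2 × [2(4) + (n-1)(14)]
6634 = n/2 × [8 + 14n - 14]
13268 = n × [-6 + 14n]
14n² + (-6)n - 13268 = 0
Discriminant: Δ = (-6)² - 4(14)(-13268) = 36 + 743008 = 743044
√Δ = 862
n = [-(-6) + √Δ] / (2·14) = (6 + 862) / 28 = 868 / 28 = 31
(The negative root is discarded since n must be a positive integer.)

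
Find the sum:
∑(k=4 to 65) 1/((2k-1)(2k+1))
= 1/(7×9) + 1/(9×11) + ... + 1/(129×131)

Partial fractions: 1/((2k-1)(2k+1)) = (1/2)[1/(2k-1) - 1/(2k+1)]
The series telescopes:
= (1/2)[1/7 - 1/131]
= 62/917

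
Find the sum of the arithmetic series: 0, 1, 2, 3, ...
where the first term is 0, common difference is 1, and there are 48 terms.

Sₙ = n/2 × (first + last)
Last term = a + (n-1)d = 0 + (48-1)×1 = 47
S_48 = 48/2 × (0 + 47)
S_48 = 48/2 × 47 = 1128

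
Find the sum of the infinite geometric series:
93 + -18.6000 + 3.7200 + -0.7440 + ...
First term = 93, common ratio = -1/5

For |r| < 1, S = a / (1 - r)
S = 93 / (1 - (-1/5))
S = 93 / (6/5)
S = 155/2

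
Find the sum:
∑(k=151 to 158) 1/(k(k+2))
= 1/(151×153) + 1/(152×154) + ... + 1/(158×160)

Partial fractions: 1/(k(k+2)) = (1/2)[1/k - 1/(k+2)]
Telescoping leaves the first two and last two terms:
= (1/2)[1/151 + 1/152 - 1/159 - 1/160]
= 48329/145974720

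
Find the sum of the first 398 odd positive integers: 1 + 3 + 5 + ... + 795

Sum of first n odd numbers = n²
= 398²
= 158404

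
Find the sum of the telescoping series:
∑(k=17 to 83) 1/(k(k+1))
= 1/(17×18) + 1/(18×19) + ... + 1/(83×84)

Partial fractions: 1/(k(k+1)) = 1/k - 1/(k+1)
The series telescopes:
= (1/17 - 1/18) + (1/18 - 1/19) + ... + (1/83 - 1/84)
= 1/17 - 1/84
= 67/1428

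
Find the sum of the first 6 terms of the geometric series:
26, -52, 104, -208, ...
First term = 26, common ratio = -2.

Sₙ = a(1 - rⁿ) / (1 - r)
S_6 = 26(1 - (-2)^6) / (1 - (-2))
S_6 = 26(1 - 64) / (3)
S_6 = -546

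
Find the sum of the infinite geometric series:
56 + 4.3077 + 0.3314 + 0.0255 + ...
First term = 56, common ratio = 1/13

For |r| < 1, S = a / (1 - r)
S = 56 / (1 - (1/13))
S = 56 / (12/13)
S = 182/3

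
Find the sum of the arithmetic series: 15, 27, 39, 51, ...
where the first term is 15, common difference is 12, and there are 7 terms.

Sₙ = n/2 × (first + last)
Last term = a + (n-1)d = 15 + (7-1)×12 = 87
S_7 = 7/2 × (15 + 87)
S_7 = 7/2 × 102 = 357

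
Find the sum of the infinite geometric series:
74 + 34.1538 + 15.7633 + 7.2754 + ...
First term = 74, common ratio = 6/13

For |r| < 1, S = a / (1 - r)
S = 74 / (1 - (6/13))
S = 74 / (7/13)
S = 962/7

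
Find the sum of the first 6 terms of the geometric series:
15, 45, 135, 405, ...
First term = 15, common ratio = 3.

Sₙ = a(1 - rⁿ) / (1 - r)
S_6 = 15(1 - 3^6) / (1 - 3)
S_6 = 15(1 - 729) / (-2)
S_6 = 5460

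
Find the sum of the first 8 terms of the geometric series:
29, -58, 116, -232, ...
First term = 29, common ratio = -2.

Sₙ = a(1 - rⁿ) / (1 - r)
S_8 = 29(1 - (-2)^8) / (1 - (-2))
S_8 = 29(1 - 256) / (3)
S_8 = -2465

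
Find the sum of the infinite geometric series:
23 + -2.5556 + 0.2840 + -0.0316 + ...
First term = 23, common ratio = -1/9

For |r| < 1, S = a / (1 - r)
S = 23 / (1 - (-1/9))
S = 23 / (10/9)
S = 207/10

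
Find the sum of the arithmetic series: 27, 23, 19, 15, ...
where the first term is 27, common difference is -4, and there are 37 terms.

Sₙ = n/2 × (first + last)
Last term = a + (n-1)d = 27 + (37-1)×(-4) = -117
S_37 = 37/2 × (27 + (-117))
S_37 = 37/2 × (-90) = -1665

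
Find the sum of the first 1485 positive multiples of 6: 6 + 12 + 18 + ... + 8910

Factor out 6: = 6(1 + 2 + ... + 1485) = 6 × n(n+1)/2
= 6 × 1485×1486/2
= 6 × 1103355
= 6620130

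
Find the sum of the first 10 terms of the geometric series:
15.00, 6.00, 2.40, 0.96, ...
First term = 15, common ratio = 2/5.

Sₙ = a(1 - rⁿ) / (1 - r)
S_10 = 15(1 - (2/5)^10) / (1 - (2/5))
S_10 = 15(1 - (1024/9765625)) / (3/5)
S_10 = 9764601/390625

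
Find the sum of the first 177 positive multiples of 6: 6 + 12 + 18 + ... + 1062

Factor out 6: = 6(1 + 2 + ... + 177) = 6 × n(n+1)/2
= 6 × 177×178/2
= 6 × 15753
= 94518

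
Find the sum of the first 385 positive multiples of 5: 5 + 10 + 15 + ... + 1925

Factor out 5: = 5(1 + 2 + ... + 385) = 5 × n(n+1)/2
= 5 × 385×386/2
= 5 × 74305
= 371525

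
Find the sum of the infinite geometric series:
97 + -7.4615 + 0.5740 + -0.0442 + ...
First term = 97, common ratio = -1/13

For |r| < 1, S = a / (1 - r)
S = 97 / (1 - (-1/13))
S = 97 / (14/13)
S = 1261/14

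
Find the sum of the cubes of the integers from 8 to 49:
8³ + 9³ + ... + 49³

Use ∑_{k=1}^{n} k³ = [n(n+1)/2]², then subtract the first 7 terms.
∑_{k=1}^{49} k³ = [49×50/2]² = 1225² = 1500625
∑_{k=1}^{7} k³ = [7×8/2]² = 28² = 784
∑_{k=8}^{49} k³ = 1500625 - 784 = 1499841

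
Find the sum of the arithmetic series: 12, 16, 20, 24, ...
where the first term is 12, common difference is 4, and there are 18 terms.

Sₙ = n/2 × (first + last)
Last term = a + (n-1)d = 12 + (18-1)×4 = 80
S_18 = 18/2 × (12 + 80)
S_18 = 18/2 × 92 = 828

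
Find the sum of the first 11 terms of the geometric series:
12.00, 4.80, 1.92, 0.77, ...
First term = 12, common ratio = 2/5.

Sₙ = a(1 - rⁿ) / (1 - r)
S_11 = 12(1 - (2/5)^11) / (1 - (2/5))
S_11 = 12(1 - (2048/48828125)) / (3/5)
S_11 = 195304308/9765625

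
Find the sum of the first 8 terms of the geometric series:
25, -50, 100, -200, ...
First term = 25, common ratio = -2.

Sₙ = a(1 - rⁿ) / (1 - r)
S_8 = 25(1 - (-2)^8) / (1 - (-2))
S_8 = 25(1 - 256) / (3)
S_8 = -2125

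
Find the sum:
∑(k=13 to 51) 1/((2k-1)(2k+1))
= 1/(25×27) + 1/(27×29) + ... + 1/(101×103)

Partial fractions: 1/((2k-1)(2k+1)) = (1/2)[1/(2k-1) - 1/(2k+1)]
The series telescopes:
= (1/2)[1/25 - 1/103]
= 39/2575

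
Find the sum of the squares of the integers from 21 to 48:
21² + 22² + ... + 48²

Use ∑_{k=1}^{n} k² = n(n+1)(2n+1)/6, then subtract the first 20 terms.
∑_{k=1}^{48} k² = 48×49×97/6 = 38024
∑_{k=1}^{20} k² = 20×21×41/6 = 2870
∑_{k=21}^{48} k² = 38024 - 2870 = 35154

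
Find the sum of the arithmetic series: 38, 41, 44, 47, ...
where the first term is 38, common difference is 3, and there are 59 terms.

Sₙ = n/2 × (first + last)
Last term = a + (n-1)d = 38 + (59-1)×3 = 212
S_59 = 59/2 × (38 + 212)
S_59 = 59/2 × 250 = 7375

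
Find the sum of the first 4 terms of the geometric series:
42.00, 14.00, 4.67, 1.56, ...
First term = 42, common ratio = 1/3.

Sₙ = a(1 - rⁿ) / (1 - r)
S_4 = 42(1 - (1/3)^4) / (1 - (1/3))
S_4 = 42(1 - (1/81)) / (2/3)
S_4 = 560/9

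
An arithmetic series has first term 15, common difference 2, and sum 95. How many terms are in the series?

Using S = n/2 × [2a + (n-1)d]
95 = n/2 × [2(15) + (n-1)(2)]
95 = n/2 × [30 + 2n - 2]
190 = n × [28 + 2n]
2n² + (28)n - 190 = 0
Discriminant: Δ = (28)² - 4(2)(-190) = 784 + 1520 = 2304
√Δ = 48
n = [-(28) + √Δ] / (2·2) = (-28 + 48) / 4 = 20 / 4 = 5
(The negative root is discarded since n must be a positive integer.)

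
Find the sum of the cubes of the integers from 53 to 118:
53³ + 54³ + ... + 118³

Use ∑_{k=1}^{n} k³ = [n(n+1)/2]², then subtract the first 52 terms.
∑_{k=1}^{118} k³ = [118×119/2]² = 7021² = 49294441
∑_{k=1}^{52} k³ = [52×53/2]² = 1378² = 1898884
∑_{k=53}^{118} k³ = 49294441 - 1898884 = 47395557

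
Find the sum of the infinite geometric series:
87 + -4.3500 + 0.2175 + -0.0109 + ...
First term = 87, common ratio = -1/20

For |r| < 1, S = a / (1 - r)
S = 87 / (1 - (-1/20))
S = 87 / (21/20)
S = 580/7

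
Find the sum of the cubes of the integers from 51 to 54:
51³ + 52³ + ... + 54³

Use ∑_{k=1}^{n} k³ = [n(n+1)/2]², then subtract the first 50 terms.
∑_{k=1}^{54} k³ = [54×55/2]² = 1485² = 2205225
∑_{k=1}^{50} k³ = [50×51/2]² = 1275² = 1625625
∑_{k=51}^{54} k³ = 2205225 - 1625625 = 579600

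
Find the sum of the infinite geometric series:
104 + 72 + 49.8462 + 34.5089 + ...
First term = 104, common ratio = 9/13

For |r| < 1, S = a / (1 - r)
S = 104 / (1 - (9/13))
S = 104 / (4/13)
S = 338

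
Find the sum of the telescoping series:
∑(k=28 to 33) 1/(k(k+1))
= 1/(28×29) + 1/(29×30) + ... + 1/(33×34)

Partial fractions: 1/(k(k+1)) = 1/k - 1/(k+1)
The series telescopes:
= (1/28 - 1/29) + (1/29 - 1/30) + ... + (1/33 - 1/34)
= 1/28 - 1/34
= 3/476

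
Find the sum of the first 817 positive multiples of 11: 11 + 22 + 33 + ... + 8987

Factor out 11: = 11(1 + 2 + ... + 817) = 11 × n(n+1)/2
= 11 × 817×818/2
= 11 × 334153
= 3675683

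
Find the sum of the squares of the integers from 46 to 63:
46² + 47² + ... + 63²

Use ∑_{k=1}^{n} k² = n(n+1)(2n+1)/6, then subtract the first 45 terms.
∑_{k=1}^{63} k² = 63×64×127/6 = 85344
∑_{k=1}^{45} k² = 45×46×91/6 = 31395
∑_{k=46}^{63} k² = 85344 - 31395 = 53949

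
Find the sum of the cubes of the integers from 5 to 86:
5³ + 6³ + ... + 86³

Use ∑_{k=1}^{n} k³ = [n(n+1)/2]², then subtract the first 4 terms.
∑_{k=1}^{86} k³ = [86×87/2]² = 3741² = 13995081
∑_{k=1}^{4} k³ = [4×5/2]² = 10² = 100
∑_{k=5}^{86} k³ = 13995081 - 100 = 13994981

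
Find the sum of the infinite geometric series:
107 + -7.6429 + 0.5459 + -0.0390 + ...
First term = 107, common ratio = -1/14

For |r| < 1, S = a / (1 - r)
S = 107 / (1 - (-1/14))
S = 107 / (15/14)
S = 1498/15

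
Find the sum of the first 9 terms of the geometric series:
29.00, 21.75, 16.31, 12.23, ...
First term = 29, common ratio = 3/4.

Sₙ = a(1 - rⁿ) / (1 - r)
S_9 = 29(1 - (3/4)^9) / (1 - (3/4))
S_9 = 29(1 - (19683/262144)) / (1/4)
S_9 = 7031369/65536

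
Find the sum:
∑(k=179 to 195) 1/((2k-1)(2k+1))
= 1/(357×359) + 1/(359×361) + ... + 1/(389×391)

Partial fractions: 1/((2k-1)(2k+1)) = (1/2)[1/(2k-1) - 1/(2k+1)]
The series telescopes:
= (1/2)[1/357 - 1/391]
= 1/8211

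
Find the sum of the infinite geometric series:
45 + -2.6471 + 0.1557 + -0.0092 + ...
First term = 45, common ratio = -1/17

For |r| < 1, S = a / (1 - r)
S = 45 / (1 - (-1/17))
S = 45 / (18/17)
S = 85/2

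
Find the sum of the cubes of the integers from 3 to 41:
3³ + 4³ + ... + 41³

Use ∑_{k=1}^{n} k³ = [n(n+1)/2]², then subtract the first 2 terms.
∑_{k=1}^{41} k³ = [41×42/2]² = 861² = 741321
∑_{k=1}^{2} k³ = [2×3/2]² = 3² = 9
∑_{k=3}^{41} k³ = 741321 - 9 = 741312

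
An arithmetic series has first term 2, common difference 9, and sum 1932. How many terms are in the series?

Using S = n/2 × [2a + (n-1)d]
1932 = n/2 × [2(2) + (n-1)(9)]
1932 = n/2 × [4 + 9n - 9]
3864 = n × [-5 + 9n]
9n² + (-5)n - 3864 = 0
Discriminant: Δ = (-5)² - 4(9)(-3864) = 25 + 139104 = 139129
√Δ = 373
n = [-(-5) + √Δ] / (2·9) = (5 + 373) / 18 = 378 / 18 = 21
(The negative root is discarded since n must be a positive integer.)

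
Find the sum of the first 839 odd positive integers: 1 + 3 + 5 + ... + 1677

Sum of first n odd numbers = n²
= 839²
= 703921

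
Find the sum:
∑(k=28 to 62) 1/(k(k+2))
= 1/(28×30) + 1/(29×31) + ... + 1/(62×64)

Partial fractions: 1/(k(k+2)) = (1/2)[1/k - 1/(k+2)]
Telescoping leaves the first two and last two terms:
= (1/2)[1/28 + 1/29 - 1/63 - 1/64]
= 4525/233856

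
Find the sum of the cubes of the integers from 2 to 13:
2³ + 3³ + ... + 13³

Use ∑_{k=1}^{n} k³ = [n(n+1)/2]², then subtract the first 1 terms.
∑_{k=1}^{13} k³ = [13×14/2]² = 91² = 8281
∑_{k=1}^{1} k³ = [1×2/2]² = 1² = 1
∑_{k=2}^{13} k³ = 8281 - 1 = 8280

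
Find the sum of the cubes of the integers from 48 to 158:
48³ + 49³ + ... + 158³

Use ∑_{k=1}^{n} k³ = [n(n+1)/2]², then subtract the first 47 terms.
∑_{k=1}^{158} k³ = [158×159/2]² = 12561² = 157778721
∑_{k=1}^{47} k³ = [47×48/2]² = 1128² = 1272384
∑_{k=48}^{158} k³ = 157778721 - 1272384 = 156506337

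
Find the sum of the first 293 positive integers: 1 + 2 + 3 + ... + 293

Formula: ∑k = n(n+1)/2
= 293×294/2
= 86142/2
= 43071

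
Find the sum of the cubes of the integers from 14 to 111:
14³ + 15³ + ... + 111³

Use ∑_{k=1}^{n} k³ = [n(n+1)/2]², then subtract the first 13 terms.
∑_{k=1}^{111} k³ = [111×112/2]² = 6216² = 38638656
∑_{k=1}^{13} k³ = [13×14/2]² = 91² = 8281
∑_{k=14}^{111} k³ = 38638656 - 8281 = 38630375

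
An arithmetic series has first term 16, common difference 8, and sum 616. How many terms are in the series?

Using S = n/2 × [2a + (n-1)d]
616 = n/2 × [2(16) + (n-1)(8)]
616 = n/2 × [32 + 8n - 8]
1232 = n × [24 + 8n]
8n² + (24)n - 1232 = 0
Discriminant: Δ = (24)² - 4(8)(-1232) = 576 + 39424 = 40000
√Δ = 200
n = [-(24) + √Δ] / (2·8) = (-24 + 200) / 16 = 176 / 16 = 11
(The negative root is discarded since n must be a positive integer.)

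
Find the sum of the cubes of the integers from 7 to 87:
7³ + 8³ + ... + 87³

Use ∑_{k=1}^{n} k³ = [n(n+1)/2]², then subtract the first 6 terms.
∑_{k=1}^{87} k³ = [87×88/2]² = 3828² = 14653584
∑_{k=1}^{6} k³ = [6×7/2]² = 21² = 441
∑_{k=7}^{87} k³ = 14653584 - 441 = 14653143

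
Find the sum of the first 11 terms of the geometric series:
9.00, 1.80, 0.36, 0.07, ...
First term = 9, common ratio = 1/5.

Sₙ = a(1 - rⁿ) / (1 - r)
S_11 = 9(1 - (1/5)^11) / (1 - (1/5))
S_11 = 9(1 - (1/48828125)) / (4/5)
S_11 = 109863279/9765625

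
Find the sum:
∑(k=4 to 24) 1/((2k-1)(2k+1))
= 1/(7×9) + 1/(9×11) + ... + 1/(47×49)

Partial fractions: 1/((2k-1)(2k+1)) = (1/2)[1/(2k-1) - 1/(2k+1)]
The series telescopes:
= (1/2)[1/7 - 1/49]
= 3/49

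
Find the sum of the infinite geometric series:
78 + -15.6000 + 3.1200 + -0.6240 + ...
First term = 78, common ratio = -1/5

For |r| < 1, S = a / (1 - r)
S = 78 / (1 - (-1/5))
S = 78 / (6/5)
S = 65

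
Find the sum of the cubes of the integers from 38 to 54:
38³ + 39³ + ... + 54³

Use ∑_{k=1}^{n} k³ = [n(n+1)/2]², then subtract the first 37 terms.
∑_{k=1}^{54} k³ = [54×55/2]² = 1485² = 2205225
∑_{k=1}^{37} k³ = [37×38/2]² = 703² = 494209
∑_{k=38}^{54} k³ = 2205225 - 494209 = 1711016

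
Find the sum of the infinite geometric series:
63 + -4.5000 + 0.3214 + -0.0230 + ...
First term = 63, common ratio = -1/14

For |r| < 1, S = a / (1 - r)
S = 63 / (1 - (-1/14))
S = 63 / (15/14)
S = 294/5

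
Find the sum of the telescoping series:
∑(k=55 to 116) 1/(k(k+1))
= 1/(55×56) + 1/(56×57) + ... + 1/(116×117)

Partial fractions: 1/(k(k+1)) = 1/k - 1/(k+1)
The series telescopes:
= (1/55 - 1/56) + (1/56 - 1/57) + ... + (1/116 - 1/117)
= 1/55 - 1/117
= 62/6435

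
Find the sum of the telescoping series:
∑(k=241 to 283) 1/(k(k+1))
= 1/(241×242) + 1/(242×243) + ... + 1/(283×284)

Partial fractions: 1/(k(k+1)) = 1/k - 1/(k+1)
The series telescopes:
= (1/241 - 1/242) + (1/242 - 1/243) + ... + (1/283 - 1/284)
= 1/241 - 1/284
= 43/68444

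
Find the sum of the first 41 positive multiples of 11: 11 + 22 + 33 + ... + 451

Factor out 11: = 11(1 + 2 + ... + 41) = 11 × n(n+1)/2
= 11 × 41×42/2
= 11 × 861
= 9471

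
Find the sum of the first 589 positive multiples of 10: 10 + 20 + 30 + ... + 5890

Factor out 10: = 10(1 + 2 + ... + 589) = 10 × n(n+1)/2
= 10 × 589×590/2
= 10 × 173755
= 1737550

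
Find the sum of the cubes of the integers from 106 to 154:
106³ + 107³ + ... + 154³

Use ∑_{k=1}^{n} k³ = [n(n+1)/2]², then subtract the first 105 terms.
∑_{k=1}^{154} k³ = [154×155/2]² = 11935² = 142444225
∑_{k=1}^{105} k³ = [105×106/2]² = 5565² = 30969225
∑_{k=106}^{154} k³ = 142444225 - 30969225 = 111475000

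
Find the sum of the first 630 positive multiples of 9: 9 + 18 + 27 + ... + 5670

Factor out 9: = 9(1 + 2 + ... + 630) = 9 × n(n+1)/2
= 9 × 630×631/2
= 9 × 198765
= 1788885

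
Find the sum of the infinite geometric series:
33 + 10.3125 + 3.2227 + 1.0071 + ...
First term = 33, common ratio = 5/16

For |r| < 1, S = a / (1 - r)
S = 33 / (1 - (5/16))
S = 33 / (11/16)
S = 48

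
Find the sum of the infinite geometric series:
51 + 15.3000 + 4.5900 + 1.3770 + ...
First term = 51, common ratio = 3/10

For |r| < 1, S = a / (1 - r)
S = 51 / (1 - (3/10))
S = 51 / (7/10)
S = 510/7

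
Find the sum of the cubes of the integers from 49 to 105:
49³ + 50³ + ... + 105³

Use ∑_{k=1}^{n} k³ = [n(n+1)/2]², then subtract the first 48 terms.
∑_{k=1}^{105} k³ = [105×106/2]² = 5565² = 30969225
∑_{k=1}^{48} k³ = [48×49/2]² = 1176² = 1382976
∑_{k=49}^{105} k³ = 30969225 - 1382976 = 29586249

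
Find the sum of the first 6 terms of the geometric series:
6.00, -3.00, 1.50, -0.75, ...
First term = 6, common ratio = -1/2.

Sₙ = a(1 - rⁿ) / (1 - r)
S_6 = 6(1 - (-1/2)^6) / (1 - (-1/2))
S_6 = 6(1 - (1/64)) / (3/2)
S_6 = 63/16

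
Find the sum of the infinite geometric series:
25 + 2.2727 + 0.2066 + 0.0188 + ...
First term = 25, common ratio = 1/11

For |r| < 1, S = a / (1 - r)
S = 25 / (1 - (1/11))
S = 25 / (10/11)
S = 55/2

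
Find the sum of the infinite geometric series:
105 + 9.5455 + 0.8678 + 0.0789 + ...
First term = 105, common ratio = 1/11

For |r| < 1, S = a / (1 - r)
S = 105 / (1 - (1/11))
S = 105 / (10/11)
S = 231/2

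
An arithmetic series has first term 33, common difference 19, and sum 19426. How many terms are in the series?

Using S = n/2 × [2a + (n-1)d]
19426 = n/2 × [2(33) + (n-1)(19)]
19426 = n/2 × [66 + 19n - 19]
38852 = n × [47 + 19n]
19n² + (47)n - 38852 = 0
Discriminant: Δ = (47)² - 4(19)(-38852) = 2209 + 2952752 = 2954961
√Δ = 1719
n = [-(47) + √Δ] / (2·19) = (-47 + 1719) / 38 = 1672 / 38 = 44
(The negative root is discarded since n must be a positive integer.)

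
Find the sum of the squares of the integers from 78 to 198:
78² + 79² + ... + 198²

Use ∑_{k=1}^{n} k² = n(n+1)(2n+1)/6, then subtract the first 77 terms.
∑_{k=1}^{198} k² = 198×199×397/6 = 2607099
∑_{k=1}^{77} k² = 77×78×155/6 = 155155
∑_{k=78}^{198} k² = 2607099 - 155155 = 2451944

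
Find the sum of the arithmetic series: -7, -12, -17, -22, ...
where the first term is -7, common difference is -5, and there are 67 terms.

Sₙ = n/2 × (first + last)
Last term = a + (n-1)d = -7 + (67-1)×(-5) = -337
S_67 = 67/2 × (-7 + (-337))
S_67 = 67/2 × (-344) = -11524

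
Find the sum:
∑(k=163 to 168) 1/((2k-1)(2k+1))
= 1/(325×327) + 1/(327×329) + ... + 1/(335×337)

Partial fractions: 1/((2k-1)(2k+1)) = (1/2)[1/(2k-1) - 1/(2k+1)]
The series telescopes:
= (1/2)[1/325 - 1/337]
= 6/109525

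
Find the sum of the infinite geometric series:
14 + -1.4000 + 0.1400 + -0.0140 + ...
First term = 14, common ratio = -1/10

For |r| < 1, S = a / (1 - r)
S = 14 / (1 - (-1/10))
S = 14 / (11/10)
S = 140/11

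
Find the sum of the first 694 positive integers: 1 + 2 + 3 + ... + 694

Formula: ∑k = n(n+1)/2
= 694×695/2
= 482330/2
= 241165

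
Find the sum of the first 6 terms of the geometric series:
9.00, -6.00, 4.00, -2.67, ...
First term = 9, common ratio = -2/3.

Sₙ = a(1 - rⁿ) / (1 - r)
S_6 = 9(1 - (-2/3)^6) / (1 - (-2/3))
S_6 = 9(1 - (64/729)) / (5/3)
S_6 = 133/27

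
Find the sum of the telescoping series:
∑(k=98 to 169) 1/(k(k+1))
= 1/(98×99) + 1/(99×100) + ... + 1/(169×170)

Partial fractions: 1/(k(k+1)) = 1/k - 1/(k+1)
The series telescopes:
= (1/98 - 1/99) + (1/99 - 1/100) + ... + (1/169 - 1/170)
= 1/98 - 1/170
= 18/4165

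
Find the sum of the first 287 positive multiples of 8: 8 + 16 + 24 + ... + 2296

Factor out 8: = 8(1 + 2 + ... + 287) = 8 × n(n+1)/2
= 8 × 287×288/2
= 8 × 41328
= 330624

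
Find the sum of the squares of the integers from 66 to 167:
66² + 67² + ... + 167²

Use ∑_{k=1}^{n} k² = n(n+1)(2n+1)/6, then subtract the first 65 terms.
∑_{k=1}^{167} k² = 167×168×335/6 = 1566460
∑_{k=1}^{65} k² = 65×66×131/6 = 93665
∑_{k=66}^{167} k² = 1566460 - 93665 = 1472795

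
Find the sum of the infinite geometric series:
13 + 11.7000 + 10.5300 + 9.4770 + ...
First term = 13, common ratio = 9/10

For |r| < 1, S = a / (1 - r)
S = 13 / (1 - (9/10))
S = 13 / (1/10)
S = 130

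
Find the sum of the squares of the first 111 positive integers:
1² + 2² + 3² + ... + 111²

Formula: ∑k² = n(n+1)(2n+1)/6
= 111×112×223/6
= 2772336/6
= 462056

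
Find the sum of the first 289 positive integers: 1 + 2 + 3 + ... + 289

Formula: ∑k = n(n+1)/2
= 289×290/2
= 83810/2
= 41905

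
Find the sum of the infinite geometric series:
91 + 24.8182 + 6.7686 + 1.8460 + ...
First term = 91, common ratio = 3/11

For |r| < 1, S = a / (1 - r)
S = 91 / (1 - (3/11))
S = 91 / (8/11)
S = 1001/8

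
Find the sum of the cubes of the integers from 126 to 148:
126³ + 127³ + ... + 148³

Use ∑_{k=1}^{n} k³ = [n(n+1)/2]², then subtract the first 125 terms.
∑_{k=1}^{148} k³ = [148×149/2]² = 11026² = 121572676
∑_{k=1}^{125} k³ = [125×126/2]² = 7875² = 62015625
∑_{k=126}^{148} k³ = 121572676 - 62015625 = 59557051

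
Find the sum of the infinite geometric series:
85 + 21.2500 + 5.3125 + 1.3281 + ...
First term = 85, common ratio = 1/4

For |r| < 1, S = a / (1 - r)
S = 85 / (1 - (1/4))
S = 85 / (3/4)
S = 340/3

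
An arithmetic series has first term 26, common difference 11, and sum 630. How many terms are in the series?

Using S = n/2 × [2a + (n-1)d]
630 = n/2 × [2(26) + (n-1)(11)]
630 = n/2 × [52 + 11n - 11]
1260 = n × [41 + 11n]
11n² + (41)n - 1260 = 0
Discriminant: Δ = (41)² - 4(11)(-1260) = 1681 + 55440 = 57121
√Δ = 239
n = [-(41) + √Δ] / (2·11) = (-41 + 239) / 22 = 198 / 22 = 9
(The negative root is discarded since n must be a positive integer.)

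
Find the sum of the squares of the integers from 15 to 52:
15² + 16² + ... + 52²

Use ∑_{k=1}^{n} k² = n(n+1)(2n+1)/6, then subtract the first 14 terms.
∑_{k=1}^{52} k² = 52×53×105/6 = 48230
∑_{k=1}^{14} k² = 14×15×29/6 = 1015
∑_{k=15}^{52} k² = 48230 - 1015 = 47215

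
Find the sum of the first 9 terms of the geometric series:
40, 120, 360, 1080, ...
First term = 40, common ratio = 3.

Sₙ = a(1 - rⁿ) / (1 - r)
S_9 = 40(1 - 3^9) / (1 - 3)
S_9 = 40(1 - 19683) / (-2)
S_9 = 393640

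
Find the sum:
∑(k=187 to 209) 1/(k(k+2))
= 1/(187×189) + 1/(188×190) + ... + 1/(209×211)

Partial fractions: 1/(k(k+2)) = (1/2)[1/k - 1/(k+2)]
Telescoping leaves the first two and last two terms:
= (1/2)[1/187 + 1/188 - 1/210 - 1/211]
= 907787/1557762360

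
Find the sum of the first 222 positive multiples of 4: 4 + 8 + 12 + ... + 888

Factor out 4: = 4(1 + 2 + ... + 222) = 4 × n(n+1)/2
= 4 × 222×223/2
= 4 × 24753
= 99012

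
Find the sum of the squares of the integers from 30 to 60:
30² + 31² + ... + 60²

Use ∑_{k=1}^{n} k² = n(n+1)(2n+1)/6, then subtract the first 29 terms.
∑_{k=1}^{60} k² = 60×61×121/6 = 73810
∑_{k=1}^{29} k² = 29×30×59/6 = 8555
∑_{k=30}^{60} k² = 73810 - 8555 = 65255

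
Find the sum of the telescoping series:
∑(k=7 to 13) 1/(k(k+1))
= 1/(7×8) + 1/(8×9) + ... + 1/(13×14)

Partial fractions: 1/(k(k+1)) = 1/k - 1/(k+1)
The series telescopes:
= (1/7 - 1/8) + (1/8 - 1/9) + ... + (1/13 - 1/14)
= 1/7 - 1/14
= 1/14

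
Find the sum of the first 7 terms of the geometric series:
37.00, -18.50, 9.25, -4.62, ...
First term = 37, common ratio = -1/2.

Sₙ = a(1 - rⁿ) / (1 - r)
S_7 = 37(1 - (-1/2)^7) / (1 - (-1/2))
S_7 = 37(1 - (-1/128)) / (3/2)
S_7 = 1591/64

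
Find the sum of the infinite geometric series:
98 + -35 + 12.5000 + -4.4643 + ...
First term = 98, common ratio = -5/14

For |r| < 1, S = a / (1 - r)
S = 98 / (1 - (-5/14))
S = 98 / (19/14)
S = 1372/19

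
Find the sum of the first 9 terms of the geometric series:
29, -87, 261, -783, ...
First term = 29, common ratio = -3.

Sₙ = a(1 - rⁿ) / (1 - r)
S_9 = 29(1 - (-3)^9) / (1 - (-3))
S_9 = 29(1 - (-19683)) / (4)
S_9 = 142709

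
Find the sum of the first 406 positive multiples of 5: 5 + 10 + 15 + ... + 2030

Factor out 5: = 5(1 + 2 + ... + 406) = 5 × n(n+1)/2
= 5 × 406×407/2
= 5 × 82621
= 413105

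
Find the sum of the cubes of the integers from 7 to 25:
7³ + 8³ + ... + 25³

Use ∑_{k=1}^{n} k³ = [n(n+1)/2]², then subtract the first 6 terms.
∑_{k=1}^{25} k³ = [25×26/2]² = 325² = 105625
∑_{k=1}^{6} k³ = [6×7/2]² = 21² = 441
∑_{k=7}^{25} k³ = 105625 - 441 = 105184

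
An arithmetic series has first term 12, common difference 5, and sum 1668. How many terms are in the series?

Using S = n/2 × [2a + (n-1)d]
1668 = n/2 × [2(12) + (n-1)(5)]
1668 = n/2 × [24 + 5n - 5]
3336 = n × [19 + 5n]
5n² + (19)n - 3336 = 0
Discriminant: Δ = (19)² - 4(5)(-3336) = 361 + 66720 = 67081
√Δ = 259
n = [-(19) + √Δ] / (2·5) = (-19 + 259) / 10 = 240 / 10 = 24
(The negative root is discarded since n must be a positive integer.)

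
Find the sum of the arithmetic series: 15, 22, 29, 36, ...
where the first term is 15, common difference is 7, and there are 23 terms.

Sₙ = n/2 × (first + last)
Last term = a + (n-1)d = 15 + (23-1)×7 = 169
S_23 = 23/2 × (15 + 169)
S_23 = 23/2 × 184 = 2116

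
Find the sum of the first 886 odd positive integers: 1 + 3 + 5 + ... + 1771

Sum of first n odd numbers = n²
= 886²
= 784996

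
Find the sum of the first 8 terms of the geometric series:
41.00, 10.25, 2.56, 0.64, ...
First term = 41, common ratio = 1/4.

Sₙ = a(1 - rⁿ) / (1 - r)
S_8 = 41(1 - (1/4)^8) / (1 - (1/4))
S_8 = 41(1 - (1/65536)) / (3/4)
S_8 = 895645/16384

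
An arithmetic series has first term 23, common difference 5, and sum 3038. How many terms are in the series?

Using S = n/2 × [2a + (n-1)d]
3038 = n/2 × [2(23) + (n-1)(5)]
3038 = n/2 × [46 + 5n - 5]
6076 = n × [41 + 5n]
5n² + (41)n - 6076 = 0
Discriminant: Δ = (41)² - 4(5)(-6076) = 1681 + 121520 = 123201
√Δ = 351
n = [-(41) + √Δ] / (2·5) = (-41 + 351) / 10 = 310 / 10 = 31
(The negative root is discarded since n must be a positive integer.)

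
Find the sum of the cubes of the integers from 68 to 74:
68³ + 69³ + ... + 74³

Use ∑_{k=1}^{n} k³ = [n(n+1)/2]², then subtract the first 67 terms.
∑_{k=1}^{74} k³ = [74×75/2]² = 2775² = 7700625
∑_{k=1}^{67} k³ = [67×68/2]² = 2278² = 5189284
∑_{k=68}^{74} k³ = 7700625 - 5189284 = 2511341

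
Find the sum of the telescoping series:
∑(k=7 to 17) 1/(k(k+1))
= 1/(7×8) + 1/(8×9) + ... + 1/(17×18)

Partial fractions: 1/(k(k+1)) = 1/k - 1/(k+1)
The series telescopes:
= (1/7 - 1/8) + (1/8 - 1/9) + ... + (1/17 - 1/18)
= 1/7 - 1/18
= 11/126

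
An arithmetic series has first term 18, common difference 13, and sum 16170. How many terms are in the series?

Using S = n/2 × [2a + (n-1)d]
16170 = n/2 × [2(18) + (n-1)(13)]
16170 = n/2 × [36 + 13n - 13]
32340 = n × [23 + 13n]
13n² + (23)n - 32340 = 0
Discriminant: Δ = (23)² - 4(13)(-32340) = 529 + 1681680 = 1682209
√Δ = 1297
n = [-(23) + √Δ] / (2·13) = (-23 + 1297) / 26 = 1274 / 26 = 49
(The negative root is discarded since n must be a positive integer.)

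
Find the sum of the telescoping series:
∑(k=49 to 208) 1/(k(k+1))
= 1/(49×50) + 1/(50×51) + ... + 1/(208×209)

Partial fractions: 1/(k(k+1)) = 1/k - 1/(k+1)
The series telescopes:
= (1/49 - 1/50) + (1/50 - 1/51) + ... + (1/208 - 1/209)
= 1/49 - 1/209
= 160/10241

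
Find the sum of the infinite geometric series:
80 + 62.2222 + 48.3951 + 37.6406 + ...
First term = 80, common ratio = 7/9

For |r| < 1, S = a / (1 - r)
S = 80 / (1 - (7/9))
S = 80 / (2/9)
S = 360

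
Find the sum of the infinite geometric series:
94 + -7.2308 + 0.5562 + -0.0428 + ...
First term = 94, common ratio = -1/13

For |r| < 1, S = a / (1 - r)
S = 94 / (1 - (-1/13))
S = 94 / (14/13)
S = 611/7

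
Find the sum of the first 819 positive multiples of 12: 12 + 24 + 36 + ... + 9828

Factor out 12: = 12(1 + 2 + ... + 819) = 12 × n(n+1)/2
= 12 × 819×820/2
= 12 × 335790
= 4029480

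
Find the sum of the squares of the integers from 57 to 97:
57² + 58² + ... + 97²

Use ∑_{k=1}^{n} k² = n(n+1)(2n+1)/6, then subtract the first 56 terms.
∑_{k=1}^{97} k² = 97×98×195/6 = 308945
∑_{k=1}^{56} k² = 56×57×113/6 = 60116
∑_{k=57}^{97} k² = 308945 - 60116 = 248829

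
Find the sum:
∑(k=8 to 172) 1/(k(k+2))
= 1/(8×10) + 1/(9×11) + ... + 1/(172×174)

Partial fractions: 1/(k(k+2)) = (1/2)[1/k - 1/(k+2)]
Telescoping leaves the first two and last two terms:
= (1/2)[1/8 + 1/9 - 1/173 - 1/174]
= 81125/722448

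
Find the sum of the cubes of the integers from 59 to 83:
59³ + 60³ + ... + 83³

Use ∑_{k=1}^{n} k³ = [n(n+1)/2]², then subtract the first 58 terms.
∑_{k=1}^{83} k³ = [83×84/2]² = 3486² = 12152196
∑_{k=1}^{58} k³ = [58×59/2]² = 1711² = 2927521
∑_{k=59}^{83} k³ = 12152196 - 2927521 = 9224675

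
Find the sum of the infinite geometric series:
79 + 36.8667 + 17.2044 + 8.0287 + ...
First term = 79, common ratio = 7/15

For |r| < 1, S = a / (1 - r)
S = 79 / (1 - (7/15))
S = 79 / (8/15)
S = 1185/8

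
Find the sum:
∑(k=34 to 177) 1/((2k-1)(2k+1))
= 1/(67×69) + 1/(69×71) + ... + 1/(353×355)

Partial fractions: 1/((2k-1)(2k+1)) = (1/2)[1/(2k-1) - 1/(2k+1)]
The series telescopes:
= (1/2)[1/67 - 1/355]
= 144/23785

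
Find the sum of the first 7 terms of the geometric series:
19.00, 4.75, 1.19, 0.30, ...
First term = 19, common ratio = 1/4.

Sₙ = a(1 - rⁿ) / (1 - r)
S_7 = 19(1 - (1/4)^7) / (1 - (1/4))
S_7 = 19(1 - (1/16384)) / (3/4)
S_7 = 103759/4096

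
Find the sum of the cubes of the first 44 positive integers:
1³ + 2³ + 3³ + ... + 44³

Formula: ∑k³ = [n(n+1)/2]²
= [44×45/2]²
= 990²
= 980100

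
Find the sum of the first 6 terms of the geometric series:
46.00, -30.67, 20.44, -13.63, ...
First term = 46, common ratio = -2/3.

Sₙ = a(1 - rⁿ) / (1 - r)
S_6 = 46(1 - (-2/3)^6) / (1 - (-2/3))
S_6 = 46(1 - (64/729)) / (5/3)
S_6 = 6118/243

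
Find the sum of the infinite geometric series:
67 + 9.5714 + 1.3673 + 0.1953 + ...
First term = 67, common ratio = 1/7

For |r| < 1, S = a / (1 - r)
S = 67 / (1 - (1/7))
S = 67 / (6/7)
S = 469/6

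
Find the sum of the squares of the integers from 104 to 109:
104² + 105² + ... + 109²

Use ∑_{k=1}^{n} k² = n(n+1)(2n+1)/6, then subtract the first 103 terms.
∑_{k=1}^{109} k² = 109×110×219/6 = 437635
∑_{k=1}^{103} k² = 103×104×207/6 = 369564
∑_{k=104}^{109} k² = 437635 - 369564 = 68071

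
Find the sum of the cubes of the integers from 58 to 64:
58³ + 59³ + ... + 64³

Use ∑_{k=1}^{n} k³ = [n(n+1)/2]², then subtract the first 57 terms.
∑_{k=1}^{64} k³ = [64×65/2]² = 2080² = 4326400
∑_{k=1}^{57} k³ = [57×58/2]² = 1653² = 2732409
∑_{k=58}^{64} k³ = 4326400 - 2732409 = 1593991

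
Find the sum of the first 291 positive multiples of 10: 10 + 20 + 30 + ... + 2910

Factor out 10: = 10(1 + 2 + ... + 291) = 10 × n(n+1)/2
= 10 × 291×292/2
= 10 × 42486
= 424860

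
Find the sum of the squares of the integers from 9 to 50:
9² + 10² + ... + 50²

Use ∑_{k=1}^{n} k² = n(n+1)(2n+1)/6, then subtract the first 8 terms.
∑_{k=1}^{50} k² = 50×51×101/6 = 42925
∑_{k=1}^{8} k² = 8×9×17/6 = 204
∑_{k=9}^{50} k² = 42925 - 204 = 42721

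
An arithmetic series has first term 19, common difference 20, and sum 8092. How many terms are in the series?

Using S = n/2 × [2a + (n-1)d]
8092 = n/2 × [2(19) + (n-1)(20)]
8092 = n/2 × [38 + 20n - 20]
16184 = n × [18 + 20n]
20n² + (18)n - 16184 = 0
Discriminant: Δ = (18)² - 4(20)(-16184) = 324 + 1294720 = 1295044
√Δ = 1138
n = [-(18) + √Δ] / (2·20) = (-18 + 1138) / 40 = 1120 / 40 = 28
(The negative root is discarded since n must be a positive integer.)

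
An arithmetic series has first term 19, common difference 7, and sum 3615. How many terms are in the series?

Using S = n/2 × [2a + (n-1)d]
3615 = n/2 × [2(19) + (n-1)(7)]
3615 = n/2 × [38 + 7n - 7]
7230 = n × [31 + 7n]
7n² + (31)n - 7230 = 0
Discriminant: Δ = (31)² - 4(7)(-7230) = 961 + 202440 = 203401
√Δ = 451
n = [-(31) + √Δ] / (2·7) = (-31 + 451) / 14 = 420 / 14 = 30
(The negative root is discarded since n must be a positive integer.)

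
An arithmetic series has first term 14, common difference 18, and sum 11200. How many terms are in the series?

Using S = n/2 × [2a + (n-1)d]
11200 = n/2 × [2(14) + (n-1)(18)]
11200 = n/2 × [28 + 18n - 18]
22400 = n × [10 + 18n]
18n² + (10)n - 22400 = 0
Discriminant: Δ = (10)² - 4(18)(-22400) = 100 + 1612800 = 1612900
√Δ = 1270
n = [-(10) + √Δ] / (2·18) = (-10 + 1270) / 36 = 1260 / 36 = 35
(The negative root is discarded since n must be a positive integer.)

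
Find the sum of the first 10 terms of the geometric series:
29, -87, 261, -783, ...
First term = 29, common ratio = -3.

Sₙ = a(1 - rⁿ) / (1 - r)
S_10 = 29(1 - (-3)^10) / (1 - (-3))
S_10 = 29(1 - 59049) / (4)
S_10 = -428098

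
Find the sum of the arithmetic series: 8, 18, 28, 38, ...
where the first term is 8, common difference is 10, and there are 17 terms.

Sₙ = n/2 × (first + last)
Last term = a + (n-1)d = 8 + (17-1)×10 = 168
S_17 = 17/2 × (8 + 168)
S_17 = 17/2 × 176 = 1496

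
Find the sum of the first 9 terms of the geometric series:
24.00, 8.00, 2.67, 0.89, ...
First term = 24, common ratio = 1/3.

Sₙ = a(1 - rⁿ) / (1 - r)
S_9 = 24(1 - (1/3)^9) / (1 - (1/3))
S_9 = 24(1 - (1/19683)) / (2/3)
S_9 = 78728/2187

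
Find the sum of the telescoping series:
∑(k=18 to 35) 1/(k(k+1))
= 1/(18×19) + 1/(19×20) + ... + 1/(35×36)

Partial fractions: 1/(k(k+1)) = 1/k - 1/(k+1)
The series telescopes:
= (1/18 - 1/19) + (1/19 - 1/20) + ... + (1/35 - 1/36)
= 1/18 - 1/36
= 1/36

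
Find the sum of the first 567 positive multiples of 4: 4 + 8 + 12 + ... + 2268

Factor out 4: = 4(1 + 2 + ... + 567) = 4 × n(n+1)/2
= 4 × 567×568/2
= 4 × 161028
= 644112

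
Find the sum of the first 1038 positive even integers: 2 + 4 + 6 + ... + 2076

Sum of first n even numbers = n(n+1)
= 1038×1039
= 1078482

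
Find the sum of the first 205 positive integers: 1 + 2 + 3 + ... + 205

Formula: ∑k = n(n+1)/2
= 205×206/2
= 42230/2
= 21115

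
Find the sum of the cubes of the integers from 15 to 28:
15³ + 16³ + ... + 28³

Use ∑_{k=1}^{n} k³ = [n(n+1)/2]², then subtract the first 14 terms.
∑_{k=1}^{28} k³ = [28×29/2]² = 406² = 164836
∑_{k=1}^{14} k³ = [14×15/2]² = 105² = 11025
∑_{k=15}^{28} k³ = 164836 - 11025 = 153811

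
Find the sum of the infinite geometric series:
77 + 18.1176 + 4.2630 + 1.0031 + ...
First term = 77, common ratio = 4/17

For |r| < 1, S = a / (1 - r)
S = 77 / (1 - (4/17))
S = 77 / (13/17)
S = 1309/13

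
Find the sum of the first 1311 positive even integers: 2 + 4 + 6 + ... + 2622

Sum of first n even numbers = n(n+1)
= 1311×1312
= 1720032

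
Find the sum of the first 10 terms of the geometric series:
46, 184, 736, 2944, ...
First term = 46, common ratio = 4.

Sₙ = a(1 - rⁿ) / (1 - r)
S_10 = 46(1 - 4^10) / (1 - 4)
S_10 = 46(1 - 1048576) / (-3)
S_10 = 16078150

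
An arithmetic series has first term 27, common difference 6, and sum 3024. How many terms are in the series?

Using S = n/2 × [2a + (n-1)d]
3024 = n/2 × [2(27) + (n-1)(6)]
3024 = n/2 × [54 + 6n - 6]
6048 = n × [48 + 6n]
6n² + (48)n - 6048 = 0
Discriminant: Δ = (48)² - 4(6)(-6048) = 2304 + 145152 = 147456
√Δ = 384
n = [-(48) + √Δ] / (2·6) = (-48 + 384) / 12 = 336 / 12 = 28
(The negative root is discarded since n must be a positive integer.)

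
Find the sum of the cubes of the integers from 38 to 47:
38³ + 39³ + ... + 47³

Use ∑_{k=1}^{n} k³ = [n(n+1)/2]², then subtract the first 37 terms.
∑_{k=1}^{47} k³ = [47×48/2]² = 1128² = 1272384
∑_{k=1}^{37} k³ = [37×38/2]² = 703² = 494209
∑_{k=38}^{47} k³ = 1272384 - 494209 = 778175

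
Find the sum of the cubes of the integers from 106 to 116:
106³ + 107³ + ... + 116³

Use ∑_{k=1}^{n} k³ = [n(n+1)/2]², then subtract the first 105 terms.
∑_{k=1}^{116} k³ = [116×117/2]² = 6786² = 46049796
∑_{k=1}^{105} k³ = [105×106/2]² = 5565² = 30969225
∑_{k=106}^{116} k³ = 46049796 - 30969225 = 15080571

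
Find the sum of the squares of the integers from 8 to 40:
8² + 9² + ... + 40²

Use ∑_{k=1}^{n} k² = n(n+1)(2n+1)/6, then subtract the first 7 terms.
∑_{k=1}^{40} k² = 40×41×81/6 = 22140
∑_{k=1}^{7} k² = 7×8×15/6 = 140
∑_{k=8}^{40} k² = 22140 - 140 = 22000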